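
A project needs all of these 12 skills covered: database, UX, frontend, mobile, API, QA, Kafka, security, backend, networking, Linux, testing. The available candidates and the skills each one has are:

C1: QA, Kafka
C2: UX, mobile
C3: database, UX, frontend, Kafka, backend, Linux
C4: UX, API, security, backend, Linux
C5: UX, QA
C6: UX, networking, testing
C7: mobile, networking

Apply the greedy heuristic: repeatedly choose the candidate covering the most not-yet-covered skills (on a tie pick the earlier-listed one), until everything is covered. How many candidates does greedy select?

Pick 1: C3 covers 6 new skills (database, UX, frontend, Kafka, backend, Linux).
Pick 2: C4 covers 2 new skills (API, security).
Pick 3: C6 covers 2 new skills (networking, testing).
Pick 4: C1 covers 1 new skills (QA).
Pick 5: C2 covers 1 new skills (mobile).
Greedy uses 5 candidates.

5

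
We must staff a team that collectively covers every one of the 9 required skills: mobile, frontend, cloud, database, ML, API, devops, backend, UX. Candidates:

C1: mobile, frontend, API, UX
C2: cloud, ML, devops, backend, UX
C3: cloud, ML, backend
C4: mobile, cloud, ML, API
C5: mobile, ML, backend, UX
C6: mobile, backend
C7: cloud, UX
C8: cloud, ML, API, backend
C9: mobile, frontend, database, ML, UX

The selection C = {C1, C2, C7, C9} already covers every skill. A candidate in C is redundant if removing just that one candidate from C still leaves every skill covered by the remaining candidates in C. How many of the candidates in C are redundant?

Drop C1: API uncovered — not redundant.
Drop C2: devops, backend uncovered — not redundant.
Drop C7: the rest still cover every skill — redundant.
Drop C9: database uncovered — not redundant.
1 redundant: C7.

1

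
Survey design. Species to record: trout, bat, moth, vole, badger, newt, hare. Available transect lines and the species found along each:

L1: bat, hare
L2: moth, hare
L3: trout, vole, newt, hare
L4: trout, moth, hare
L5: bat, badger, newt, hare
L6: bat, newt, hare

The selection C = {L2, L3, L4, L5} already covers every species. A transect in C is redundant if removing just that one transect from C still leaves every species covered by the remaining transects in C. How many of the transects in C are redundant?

2

Drop L2: the rest still cover every species — redundant.
Drop L3: vole uncovered — not redundant.
Drop L4: the rest still cover every species — redundant.
Drop L5: bat, badger uncovered — not redundant.
2 redundant: L2, L4.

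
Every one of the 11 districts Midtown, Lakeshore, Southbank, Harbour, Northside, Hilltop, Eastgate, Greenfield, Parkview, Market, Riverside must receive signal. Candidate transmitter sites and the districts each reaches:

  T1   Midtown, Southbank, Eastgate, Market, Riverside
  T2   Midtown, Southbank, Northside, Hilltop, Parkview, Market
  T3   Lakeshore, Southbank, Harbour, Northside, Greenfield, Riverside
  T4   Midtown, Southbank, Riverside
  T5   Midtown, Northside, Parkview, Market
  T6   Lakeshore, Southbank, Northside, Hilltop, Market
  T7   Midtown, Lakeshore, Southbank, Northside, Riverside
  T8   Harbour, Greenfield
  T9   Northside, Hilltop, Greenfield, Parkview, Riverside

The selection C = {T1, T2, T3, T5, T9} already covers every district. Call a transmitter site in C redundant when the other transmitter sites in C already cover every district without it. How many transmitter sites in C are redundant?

3

Drop T1: Eastgate uncovered — not redundant.
Drop T2: the rest still cover every district — redundant.
Drop T3: Lakeshore, Harbour uncovered — not redundant.
Drop T5: the rest still cover every district — redundant.
Drop T9: the rest still cover every district — redundant.
3 redundant: T2, T5, T9.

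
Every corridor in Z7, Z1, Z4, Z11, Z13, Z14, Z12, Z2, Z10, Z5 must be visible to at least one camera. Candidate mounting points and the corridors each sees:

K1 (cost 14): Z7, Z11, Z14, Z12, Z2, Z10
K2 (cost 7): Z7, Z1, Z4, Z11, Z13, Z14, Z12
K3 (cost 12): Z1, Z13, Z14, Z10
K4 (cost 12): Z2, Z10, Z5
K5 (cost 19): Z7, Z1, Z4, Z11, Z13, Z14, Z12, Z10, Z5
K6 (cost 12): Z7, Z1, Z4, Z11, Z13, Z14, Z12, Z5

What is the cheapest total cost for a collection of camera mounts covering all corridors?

19

K2, K4 cover every corridor at cost 7 + 12 = 19.
Any cover uses at least 2 camera mounts; among all covering selections none totals below 19.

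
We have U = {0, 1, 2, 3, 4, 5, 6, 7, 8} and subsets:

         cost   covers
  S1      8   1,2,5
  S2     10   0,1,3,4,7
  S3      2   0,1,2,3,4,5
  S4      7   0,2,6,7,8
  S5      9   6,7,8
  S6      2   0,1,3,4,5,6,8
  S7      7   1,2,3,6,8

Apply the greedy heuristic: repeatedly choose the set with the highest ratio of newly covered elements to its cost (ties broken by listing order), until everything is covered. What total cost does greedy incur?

11

Pick 1: S6 adds 7 new (0, 1, 3, 4, 5, 6, 8) at cost 2 (ratio 7/2).
Pick 2: S3 adds 1 new (2) at cost 2 (ratio 1/2).
Pick 3: S4 adds 1 new (7) at cost 7 (ratio 1/7).
Greedy total cost: 2 + 2 + 7 = 11. (The true optimum is 9, so greedy overshoots here.)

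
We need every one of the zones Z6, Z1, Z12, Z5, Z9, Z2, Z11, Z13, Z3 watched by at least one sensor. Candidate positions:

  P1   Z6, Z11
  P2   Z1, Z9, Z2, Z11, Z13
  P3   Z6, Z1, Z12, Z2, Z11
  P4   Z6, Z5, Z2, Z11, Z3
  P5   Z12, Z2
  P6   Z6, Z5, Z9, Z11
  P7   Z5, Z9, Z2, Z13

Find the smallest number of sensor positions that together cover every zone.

3

P2, P3, P4 together cover {Z6, Z1, Z12, Z5, Z9, Z2, Z11, Z13, Z3} — every zone.
No 2 of the 7 sensor positions cover everything (all 21 pairs fall short), so 3 is minimum.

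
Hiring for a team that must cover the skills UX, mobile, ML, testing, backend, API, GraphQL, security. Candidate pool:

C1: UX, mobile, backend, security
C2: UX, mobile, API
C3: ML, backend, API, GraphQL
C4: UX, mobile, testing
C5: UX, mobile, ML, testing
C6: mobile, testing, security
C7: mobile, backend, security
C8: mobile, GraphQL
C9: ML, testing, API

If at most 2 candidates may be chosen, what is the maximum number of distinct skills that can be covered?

Choosing C1, C3 covers {UX, mobile, ML, backend, API, GraphQL, security} — 7 skills.
No choice of 2 candidates does better; here testing is left uncovered.

7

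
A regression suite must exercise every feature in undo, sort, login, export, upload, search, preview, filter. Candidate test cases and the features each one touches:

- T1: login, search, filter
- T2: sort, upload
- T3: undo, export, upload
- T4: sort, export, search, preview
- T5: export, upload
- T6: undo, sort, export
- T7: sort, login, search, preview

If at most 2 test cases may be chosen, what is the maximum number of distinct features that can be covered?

Choosing T3, T7 covers {undo, sort, login, export, upload, search, preview} — 7 features.
No choice of 2 test cases does better; here filter is left uncovered.

7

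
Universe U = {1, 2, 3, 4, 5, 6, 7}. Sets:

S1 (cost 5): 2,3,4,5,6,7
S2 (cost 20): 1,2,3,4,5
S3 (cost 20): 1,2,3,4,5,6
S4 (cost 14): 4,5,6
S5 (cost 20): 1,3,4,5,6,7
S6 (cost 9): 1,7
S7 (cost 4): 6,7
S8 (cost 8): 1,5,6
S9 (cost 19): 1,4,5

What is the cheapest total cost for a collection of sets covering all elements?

S1, S8 cover every element at cost 5 + 8 = 13.
Any cover uses at least 2 sets; among all covering selections none totals below 13.

13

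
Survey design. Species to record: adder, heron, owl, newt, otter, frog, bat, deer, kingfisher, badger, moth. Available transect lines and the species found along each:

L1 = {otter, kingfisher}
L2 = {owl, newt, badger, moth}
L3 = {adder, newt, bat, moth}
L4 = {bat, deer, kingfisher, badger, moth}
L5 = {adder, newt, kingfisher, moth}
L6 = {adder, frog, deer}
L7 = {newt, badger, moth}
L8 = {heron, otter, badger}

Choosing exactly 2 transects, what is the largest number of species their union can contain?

7

Choosing L2, L4 covers {owl, newt, bat, deer, kingfisher, badger, moth} — 7 species.
No choice of 2 transects does better; here adder, heron, otter, frog are left uncovered.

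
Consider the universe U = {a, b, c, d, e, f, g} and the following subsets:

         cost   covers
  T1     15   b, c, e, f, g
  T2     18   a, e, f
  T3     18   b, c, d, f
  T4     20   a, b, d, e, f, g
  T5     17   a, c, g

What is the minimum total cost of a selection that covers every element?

T1, T4 cover every element at cost 15 + 20 = 35.
Any cover uses at least 2 sets; among all covering selections none totals below 35.

35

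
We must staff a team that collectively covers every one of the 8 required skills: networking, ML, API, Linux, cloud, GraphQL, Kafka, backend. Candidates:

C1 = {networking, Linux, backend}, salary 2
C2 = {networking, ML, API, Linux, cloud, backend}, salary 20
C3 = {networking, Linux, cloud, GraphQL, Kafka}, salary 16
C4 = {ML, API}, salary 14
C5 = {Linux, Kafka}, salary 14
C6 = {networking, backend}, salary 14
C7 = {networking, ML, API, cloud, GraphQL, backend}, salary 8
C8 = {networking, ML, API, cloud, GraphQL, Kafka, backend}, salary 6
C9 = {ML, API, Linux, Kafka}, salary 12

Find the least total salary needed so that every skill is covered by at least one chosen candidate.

C1, C8 cover every skill at salary 2 + 6 = 8.
Any cover uses at least 2 candidates; among all covering selections none totals below 8.

8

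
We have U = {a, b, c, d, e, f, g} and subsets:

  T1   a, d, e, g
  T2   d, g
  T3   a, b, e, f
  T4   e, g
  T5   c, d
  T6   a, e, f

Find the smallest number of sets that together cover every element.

3

T1, T3, T5 together cover {a, b, c, d, e, f, g} — every element.
No 2 of the 6 sets cover everything (all 15 pairs fall short), so 3 is minimum.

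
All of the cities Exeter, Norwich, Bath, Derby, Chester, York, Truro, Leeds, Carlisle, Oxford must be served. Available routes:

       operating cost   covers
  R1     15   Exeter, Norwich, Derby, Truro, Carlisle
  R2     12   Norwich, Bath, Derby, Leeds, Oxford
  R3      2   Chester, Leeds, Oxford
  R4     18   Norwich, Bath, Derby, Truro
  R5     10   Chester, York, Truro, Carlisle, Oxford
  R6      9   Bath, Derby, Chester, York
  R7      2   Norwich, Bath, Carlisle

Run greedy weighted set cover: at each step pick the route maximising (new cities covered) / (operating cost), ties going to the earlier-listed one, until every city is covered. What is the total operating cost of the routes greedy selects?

Pick 1: R3 adds 3 new (Chester, Leeds, Oxford) at operating cost 2 (ratio 3/2).
Pick 2: R7 adds 3 new (Norwich, Bath, Carlisle) at operating cost 2 (ratio 3/2).
Pick 3: R6 adds 2 new (Derby, York) at operating cost 9 (ratio 2/9).
Pick 4: R1 adds 2 new (Exeter, Truro) at operating cost 15 (ratio 2/15).
Greedy total operating cost: 2 + 2 + 9 + 15 = 28. (The true optimum is 26, so greedy overshoots here.)

28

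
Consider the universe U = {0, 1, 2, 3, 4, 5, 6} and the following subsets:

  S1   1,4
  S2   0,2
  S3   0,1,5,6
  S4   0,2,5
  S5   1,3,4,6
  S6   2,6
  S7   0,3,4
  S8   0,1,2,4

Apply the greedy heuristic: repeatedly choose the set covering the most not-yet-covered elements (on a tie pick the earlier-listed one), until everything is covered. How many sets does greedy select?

3

Pick 1: S3 covers 4 new elements (0, 1, 5, 6).
Pick 2: S5 covers 2 new elements (3, 4).
Pick 3: S2 covers 1 new elements (2).
Greedy uses 3 sets. (The true minimum is 2.)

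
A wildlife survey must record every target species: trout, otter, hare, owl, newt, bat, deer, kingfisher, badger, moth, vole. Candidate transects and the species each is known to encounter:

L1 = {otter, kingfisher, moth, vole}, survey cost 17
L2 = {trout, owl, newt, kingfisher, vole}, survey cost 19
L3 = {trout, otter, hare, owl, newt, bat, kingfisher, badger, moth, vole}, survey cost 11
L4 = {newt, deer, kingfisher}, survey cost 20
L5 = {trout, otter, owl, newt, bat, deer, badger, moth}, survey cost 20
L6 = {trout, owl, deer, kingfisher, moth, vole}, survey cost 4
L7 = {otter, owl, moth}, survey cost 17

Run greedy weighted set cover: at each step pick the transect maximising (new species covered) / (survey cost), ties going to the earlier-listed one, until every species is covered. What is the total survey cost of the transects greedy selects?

15

Pick 1: L6 adds 6 new (trout, owl, deer, kingfisher, moth, vole) at survey cost 4 (ratio 6/4).
Pick 2: L3 adds 5 new (otter, hare, newt, bat, badger) at survey cost 11 (ratio 5/11).
Greedy total survey cost: 4 + 11 = 15.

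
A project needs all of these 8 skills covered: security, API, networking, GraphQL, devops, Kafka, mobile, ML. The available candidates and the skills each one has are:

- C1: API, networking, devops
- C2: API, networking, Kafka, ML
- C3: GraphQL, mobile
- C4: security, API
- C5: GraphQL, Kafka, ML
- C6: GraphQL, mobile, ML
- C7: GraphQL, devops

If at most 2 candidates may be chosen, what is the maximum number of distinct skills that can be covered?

6

Choosing C1, C5 covers {API, networking, GraphQL, devops, Kafka, ML} — 6 skills.
No choice of 2 candidates does better; here security, mobile are left uncovered.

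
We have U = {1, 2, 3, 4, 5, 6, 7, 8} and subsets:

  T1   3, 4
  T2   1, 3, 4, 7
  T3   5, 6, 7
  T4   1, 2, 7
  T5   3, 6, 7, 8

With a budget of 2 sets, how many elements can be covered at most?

6

Choosing T2, T3 covers {1, 3, 4, 5, 6, 7} — 6 elements.
No choice of 2 sets does better; here 2, 8 are left uncovered.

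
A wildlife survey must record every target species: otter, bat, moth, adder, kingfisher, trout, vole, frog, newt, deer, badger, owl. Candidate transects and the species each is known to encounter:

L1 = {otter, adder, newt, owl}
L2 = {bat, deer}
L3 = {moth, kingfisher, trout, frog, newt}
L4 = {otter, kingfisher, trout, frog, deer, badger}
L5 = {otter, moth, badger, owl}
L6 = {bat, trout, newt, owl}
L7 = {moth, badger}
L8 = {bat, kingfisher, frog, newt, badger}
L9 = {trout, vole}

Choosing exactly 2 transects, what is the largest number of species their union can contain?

Choosing L1, L4 covers {otter, adder, kingfisher, trout, frog, newt, deer, badger, owl} — 9 species.
No choice of 2 transects does better; here bat, moth, vole are left uncovered.

9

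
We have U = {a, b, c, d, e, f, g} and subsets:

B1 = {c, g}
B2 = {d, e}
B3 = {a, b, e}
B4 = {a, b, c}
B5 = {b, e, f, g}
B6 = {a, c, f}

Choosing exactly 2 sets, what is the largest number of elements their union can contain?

6

Choosing B4, B5 covers {a, b, c, e, f, g} — 6 elements.
No choice of 2 sets does better; here d is left uncovered.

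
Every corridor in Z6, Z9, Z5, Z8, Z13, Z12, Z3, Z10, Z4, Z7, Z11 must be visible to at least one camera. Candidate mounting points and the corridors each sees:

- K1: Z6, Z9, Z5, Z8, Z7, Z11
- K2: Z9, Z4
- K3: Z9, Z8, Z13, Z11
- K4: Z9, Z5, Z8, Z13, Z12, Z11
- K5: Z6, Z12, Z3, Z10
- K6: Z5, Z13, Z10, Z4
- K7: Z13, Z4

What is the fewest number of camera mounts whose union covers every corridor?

K1, K5, K6 together cover {Z6, Z9, Z5, Z8, Z13, Z12, Z3, Z10, Z4, Z7, Z11} — every corridor.
No 2 of the 7 camera mounts cover everything (all 21 pairs fall short), so 3 is minimum.

3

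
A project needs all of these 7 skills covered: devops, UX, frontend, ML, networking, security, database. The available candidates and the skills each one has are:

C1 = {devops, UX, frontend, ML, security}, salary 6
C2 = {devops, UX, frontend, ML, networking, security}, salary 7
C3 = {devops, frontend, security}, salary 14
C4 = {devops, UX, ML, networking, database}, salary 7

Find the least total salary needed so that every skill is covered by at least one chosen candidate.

C1, C4 cover every skill at salary 6 + 7 = 13.
Any cover uses at least 2 candidates; among all covering selections none totals below 13.
Greedy by coverage-per-salary would pick C2, C4 for 14 — worse than the optimum 13.

13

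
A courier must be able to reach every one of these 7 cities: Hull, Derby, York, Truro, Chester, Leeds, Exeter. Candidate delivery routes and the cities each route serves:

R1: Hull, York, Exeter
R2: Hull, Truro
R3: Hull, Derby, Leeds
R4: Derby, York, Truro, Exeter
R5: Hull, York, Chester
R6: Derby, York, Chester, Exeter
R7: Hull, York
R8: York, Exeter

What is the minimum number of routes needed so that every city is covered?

R2, R3, R6 together cover {Hull, Derby, York, Truro, Chester, Leeds, Exeter} — every city.
No 2 of the 8 routes cover everything (all 28 pairs fall short), so 3 is minimum.

3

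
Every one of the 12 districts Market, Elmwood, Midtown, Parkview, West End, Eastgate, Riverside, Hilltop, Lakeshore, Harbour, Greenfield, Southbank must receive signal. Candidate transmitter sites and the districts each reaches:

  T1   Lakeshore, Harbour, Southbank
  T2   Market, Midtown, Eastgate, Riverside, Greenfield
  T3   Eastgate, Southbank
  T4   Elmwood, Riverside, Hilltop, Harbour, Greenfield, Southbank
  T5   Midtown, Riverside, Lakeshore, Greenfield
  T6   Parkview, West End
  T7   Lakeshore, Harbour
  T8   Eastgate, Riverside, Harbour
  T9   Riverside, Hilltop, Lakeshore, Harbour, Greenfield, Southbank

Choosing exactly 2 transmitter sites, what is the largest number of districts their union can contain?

Choosing T2, T4 covers {Market, Elmwood, Midtown, Eastgate, Riverside, Hilltop, Harbour, Greenfield, Southbank} — 9 districts.
No choice of 2 transmitter sites does better; here Parkview, West End, Lakeshore are left uncovered.

9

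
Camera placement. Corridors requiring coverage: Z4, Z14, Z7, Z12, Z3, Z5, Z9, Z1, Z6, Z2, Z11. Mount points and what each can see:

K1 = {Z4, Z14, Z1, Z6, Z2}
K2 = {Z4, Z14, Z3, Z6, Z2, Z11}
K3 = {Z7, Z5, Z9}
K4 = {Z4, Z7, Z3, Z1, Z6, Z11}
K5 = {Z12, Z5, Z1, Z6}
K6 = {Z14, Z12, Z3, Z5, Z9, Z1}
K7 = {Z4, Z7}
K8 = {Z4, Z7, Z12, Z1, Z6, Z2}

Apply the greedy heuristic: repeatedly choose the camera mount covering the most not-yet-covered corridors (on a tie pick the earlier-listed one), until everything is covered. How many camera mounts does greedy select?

Pick 1: K2 covers 6 new corridors (Z4, Z14, Z3, Z6, Z2, Z11).
Pick 2: K6 covers 4 new corridors (Z12, Z5, Z9, Z1).
Pick 3: K3 covers 1 new corridors (Z7).
Greedy uses 3 camera mounts.

3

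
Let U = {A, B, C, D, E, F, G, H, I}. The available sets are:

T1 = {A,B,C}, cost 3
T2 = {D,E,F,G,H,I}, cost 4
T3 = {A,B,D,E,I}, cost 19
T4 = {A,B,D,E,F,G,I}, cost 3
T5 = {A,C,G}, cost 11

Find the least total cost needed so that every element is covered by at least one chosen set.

7

T1, T2 cover every element at cost 3 + 4 = 7.
Any cover uses at least 2 sets; among all covering selections none totals below 7.
Greedy by coverage-per-cost would pick T4, T1, T2 for 10 — worse than the optimum 7.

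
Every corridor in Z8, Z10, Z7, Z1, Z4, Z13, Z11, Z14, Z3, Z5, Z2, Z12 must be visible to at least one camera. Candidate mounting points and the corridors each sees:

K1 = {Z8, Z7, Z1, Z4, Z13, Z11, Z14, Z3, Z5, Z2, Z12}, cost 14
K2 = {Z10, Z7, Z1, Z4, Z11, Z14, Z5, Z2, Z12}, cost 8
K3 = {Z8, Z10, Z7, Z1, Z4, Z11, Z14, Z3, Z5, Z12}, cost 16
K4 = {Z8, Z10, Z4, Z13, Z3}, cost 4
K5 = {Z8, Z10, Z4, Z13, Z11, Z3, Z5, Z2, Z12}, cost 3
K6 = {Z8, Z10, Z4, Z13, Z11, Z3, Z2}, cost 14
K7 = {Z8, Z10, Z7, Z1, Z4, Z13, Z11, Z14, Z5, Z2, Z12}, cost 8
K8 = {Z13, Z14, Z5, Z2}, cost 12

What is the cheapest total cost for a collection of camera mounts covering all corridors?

K2, K5 cover every corridor at cost 8 + 3 = 11.
Any cover uses at least 2 camera mounts; among all covering selections none totals below 11.

11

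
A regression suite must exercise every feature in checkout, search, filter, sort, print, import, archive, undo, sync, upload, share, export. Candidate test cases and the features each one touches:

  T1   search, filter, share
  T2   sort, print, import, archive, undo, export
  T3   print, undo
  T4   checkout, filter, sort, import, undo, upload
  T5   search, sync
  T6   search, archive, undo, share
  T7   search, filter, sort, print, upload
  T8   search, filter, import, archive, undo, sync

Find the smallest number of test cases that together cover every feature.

4

T1, T2, T4, T5 together cover {checkout, search, filter, sort, print, import, archive, undo, sync, upload, share, export} — every feature.
No 3 of the 8 test cases cover everything (all 56 triples fall short), so 4 is minimum.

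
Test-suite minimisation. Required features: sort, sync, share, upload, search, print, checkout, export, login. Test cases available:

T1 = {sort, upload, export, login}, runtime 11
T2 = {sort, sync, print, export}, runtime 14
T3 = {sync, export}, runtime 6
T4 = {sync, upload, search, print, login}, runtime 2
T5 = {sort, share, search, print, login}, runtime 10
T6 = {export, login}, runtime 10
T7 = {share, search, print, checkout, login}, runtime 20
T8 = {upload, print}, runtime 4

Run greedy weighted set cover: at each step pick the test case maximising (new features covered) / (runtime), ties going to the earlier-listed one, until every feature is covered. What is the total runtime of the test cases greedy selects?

38

Pick 1: T4 adds 5 new (sync, upload, search, print, login) at runtime 2 (ratio 5/2).
Pick 2: T5 adds 2 new (sort, share) at runtime 10 (ratio 2/10).
Pick 3: T3 adds 1 new (export) at runtime 6 (ratio 1/6).
Pick 4: T7 adds 1 new (checkout) at runtime 20 (ratio 1/20).
Greedy total runtime: 2 + 10 + 6 + 20 = 38. (The true optimum is 33, so greedy overshoots here.)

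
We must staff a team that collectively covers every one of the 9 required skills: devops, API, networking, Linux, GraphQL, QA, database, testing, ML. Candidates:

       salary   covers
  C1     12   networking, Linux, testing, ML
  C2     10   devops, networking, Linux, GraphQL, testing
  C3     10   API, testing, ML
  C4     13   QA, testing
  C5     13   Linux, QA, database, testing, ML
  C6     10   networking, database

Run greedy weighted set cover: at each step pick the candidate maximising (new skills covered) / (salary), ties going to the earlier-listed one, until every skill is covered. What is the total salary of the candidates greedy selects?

Pick 1: C2 adds 5 new (devops, networking, Linux, GraphQL, testing) at salary 10 (ratio 5/10).
Pick 2: C5 adds 3 new (QA, database, ML) at salary 13 (ratio 3/13).
Pick 3: C3 adds 1 new (API) at salary 10 (ratio 1/10).
Greedy total salary: 10 + 13 + 10 = 33.

33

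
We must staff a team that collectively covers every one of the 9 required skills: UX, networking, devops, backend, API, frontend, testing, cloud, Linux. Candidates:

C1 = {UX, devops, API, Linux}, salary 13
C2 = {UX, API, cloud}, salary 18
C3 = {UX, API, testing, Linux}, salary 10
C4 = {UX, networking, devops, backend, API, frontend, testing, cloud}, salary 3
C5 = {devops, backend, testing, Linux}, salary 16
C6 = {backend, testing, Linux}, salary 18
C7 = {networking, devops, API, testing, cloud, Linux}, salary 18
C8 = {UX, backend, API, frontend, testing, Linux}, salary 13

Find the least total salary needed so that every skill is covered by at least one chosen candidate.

C3, C4 cover every skill at salary 10 + 3 = 13.
Any cover uses at least 2 candidates; among all covering selections none totals below 13.

13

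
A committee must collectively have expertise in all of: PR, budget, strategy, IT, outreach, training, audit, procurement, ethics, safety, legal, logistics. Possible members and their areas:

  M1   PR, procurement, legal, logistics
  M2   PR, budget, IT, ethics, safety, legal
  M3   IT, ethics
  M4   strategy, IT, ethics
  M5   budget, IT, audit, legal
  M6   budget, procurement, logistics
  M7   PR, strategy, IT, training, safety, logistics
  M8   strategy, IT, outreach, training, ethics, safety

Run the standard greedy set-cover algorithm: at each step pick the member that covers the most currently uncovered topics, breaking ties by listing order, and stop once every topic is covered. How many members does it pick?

Pick 1: M2 covers 6 new topics (PR, budget, IT, ethics, safety, legal).
Pick 2: M7 covers 3 new topics (strategy, training, logistics).
Pick 3: M1 covers 1 new topics (procurement).
Pick 4: M5 covers 1 new topics (audit).
Pick 5: M8 covers 1 new topics (outreach).
Greedy uses 5 members. (The true minimum is 3.)

5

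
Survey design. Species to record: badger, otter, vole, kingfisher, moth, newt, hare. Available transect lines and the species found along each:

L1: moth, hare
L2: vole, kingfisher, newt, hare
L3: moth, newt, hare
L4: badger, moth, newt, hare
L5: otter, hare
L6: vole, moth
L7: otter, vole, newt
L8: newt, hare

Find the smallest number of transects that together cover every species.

3

L2, L4, L5 together cover {badger, otter, vole, kingfisher, moth, newt, hare} — every species.
No 2 of the 8 transects cover everything (all 28 pairs fall short), so 3 is minimum.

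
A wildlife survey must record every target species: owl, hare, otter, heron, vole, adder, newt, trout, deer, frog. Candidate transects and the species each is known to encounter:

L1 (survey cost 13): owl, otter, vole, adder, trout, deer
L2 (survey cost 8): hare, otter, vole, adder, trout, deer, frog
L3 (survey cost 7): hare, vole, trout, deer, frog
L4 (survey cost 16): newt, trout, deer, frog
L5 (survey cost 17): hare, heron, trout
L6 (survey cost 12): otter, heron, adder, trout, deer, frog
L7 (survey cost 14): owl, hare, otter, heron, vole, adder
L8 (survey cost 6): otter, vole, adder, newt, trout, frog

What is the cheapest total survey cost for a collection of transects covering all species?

L3, L7, L8 cover every species at survey cost 7 + 14 + 6 = 27.
Any cover uses at least 2 transects; among all covering selections none totals below 27.

27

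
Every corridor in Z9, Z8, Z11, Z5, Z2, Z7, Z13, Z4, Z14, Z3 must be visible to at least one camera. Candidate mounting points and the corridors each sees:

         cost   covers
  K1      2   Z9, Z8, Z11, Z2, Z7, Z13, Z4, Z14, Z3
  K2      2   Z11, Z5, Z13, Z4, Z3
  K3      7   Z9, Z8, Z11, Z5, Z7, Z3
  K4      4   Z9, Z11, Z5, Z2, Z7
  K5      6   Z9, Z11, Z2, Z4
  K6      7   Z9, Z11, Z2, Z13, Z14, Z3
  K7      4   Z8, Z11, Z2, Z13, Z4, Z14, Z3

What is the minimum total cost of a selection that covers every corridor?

K1, K2 cover every corridor at cost 2 + 2 = 4.
Any cover uses at least 2 camera mounts; among all covering selections none totals below 4.

4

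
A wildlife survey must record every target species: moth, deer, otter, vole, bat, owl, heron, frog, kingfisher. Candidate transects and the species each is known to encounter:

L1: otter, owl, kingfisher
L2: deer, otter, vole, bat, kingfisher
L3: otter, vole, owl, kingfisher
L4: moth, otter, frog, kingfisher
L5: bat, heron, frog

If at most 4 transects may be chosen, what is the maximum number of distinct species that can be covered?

Choosing L1, L2, L4, L5 covers {moth, deer, otter, vole, bat, owl, heron, frog, kingfisher} — 9 species.
That is all 9 species.

9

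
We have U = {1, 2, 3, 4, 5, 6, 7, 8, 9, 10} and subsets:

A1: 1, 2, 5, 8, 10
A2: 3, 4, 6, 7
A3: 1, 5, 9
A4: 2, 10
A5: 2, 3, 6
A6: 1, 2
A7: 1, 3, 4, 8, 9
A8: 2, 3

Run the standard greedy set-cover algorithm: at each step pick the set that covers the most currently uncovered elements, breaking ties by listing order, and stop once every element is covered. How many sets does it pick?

Pick 1: A1 covers 5 new elements (1, 2, 5, 8, 10).
Pick 2: A2 covers 4 new elements (3, 4, 6, 7).
Pick 3: A3 covers 1 new elements (9).
Greedy uses 3 sets.

3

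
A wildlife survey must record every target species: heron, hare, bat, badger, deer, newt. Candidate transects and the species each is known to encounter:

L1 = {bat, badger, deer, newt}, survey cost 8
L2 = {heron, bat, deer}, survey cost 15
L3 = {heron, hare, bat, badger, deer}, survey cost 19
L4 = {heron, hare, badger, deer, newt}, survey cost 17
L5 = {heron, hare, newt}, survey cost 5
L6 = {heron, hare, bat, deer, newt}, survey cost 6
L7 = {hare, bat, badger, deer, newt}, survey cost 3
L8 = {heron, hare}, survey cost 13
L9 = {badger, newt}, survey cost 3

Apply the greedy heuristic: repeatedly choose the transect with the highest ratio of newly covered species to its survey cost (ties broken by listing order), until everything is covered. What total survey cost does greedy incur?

Pick 1: L7 adds 5 new (hare, bat, badger, deer, newt) at survey cost 3 (ratio 5/3).
Pick 2: L5 adds 1 new (heron) at survey cost 5 (ratio 1/5).
Greedy total survey cost: 3 + 5 = 8.

8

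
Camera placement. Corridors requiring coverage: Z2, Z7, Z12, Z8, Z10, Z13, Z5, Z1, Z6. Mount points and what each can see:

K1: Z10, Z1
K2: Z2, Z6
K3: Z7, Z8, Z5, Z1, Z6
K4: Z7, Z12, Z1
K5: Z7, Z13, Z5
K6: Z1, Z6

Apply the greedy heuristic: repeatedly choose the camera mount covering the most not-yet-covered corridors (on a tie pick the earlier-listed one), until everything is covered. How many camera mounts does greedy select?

5

Pick 1: K3 covers 5 new corridors (Z7, Z8, Z5, Z1, Z6).
Pick 2: K1 covers 1 new corridors (Z10).
Pick 3: K2 covers 1 new corridors (Z2).
Pick 4: K4 covers 1 new corridors (Z12).
Pick 5: K5 covers 1 new corridors (Z13).
Greedy uses 5 camera mounts.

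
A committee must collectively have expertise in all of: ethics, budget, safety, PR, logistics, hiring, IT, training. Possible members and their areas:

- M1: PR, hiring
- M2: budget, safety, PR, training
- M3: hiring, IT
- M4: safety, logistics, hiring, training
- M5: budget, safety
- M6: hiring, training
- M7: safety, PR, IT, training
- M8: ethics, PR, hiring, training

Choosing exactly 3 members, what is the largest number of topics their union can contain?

7

Choosing M2, M3, M4 covers {budget, safety, PR, logistics, hiring, IT, training} — 7 topics.
No choice of 3 members does better; here ethics is left uncovered.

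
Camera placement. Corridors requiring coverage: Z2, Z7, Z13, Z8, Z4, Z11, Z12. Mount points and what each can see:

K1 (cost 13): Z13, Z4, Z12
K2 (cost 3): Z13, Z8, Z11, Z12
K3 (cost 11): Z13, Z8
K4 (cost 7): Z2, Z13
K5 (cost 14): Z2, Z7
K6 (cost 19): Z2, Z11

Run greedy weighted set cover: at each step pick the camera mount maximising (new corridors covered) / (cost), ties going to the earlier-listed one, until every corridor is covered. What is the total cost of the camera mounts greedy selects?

Pick 1: K2 adds 4 new (Z13, Z8, Z11, Z12) at cost 3 (ratio 4/3).
Pick 2: K4 adds 1 new (Z2) at cost 7 (ratio 1/7).
Pick 3: K1 adds 1 new (Z4) at cost 13 (ratio 1/13).
Pick 4: K5 adds 1 new (Z7) at cost 14 (ratio 1/14).
Greedy total cost: 3 + 7 + 13 + 14 = 37. (The true optimum is 30, so greedy overshoots here.)

37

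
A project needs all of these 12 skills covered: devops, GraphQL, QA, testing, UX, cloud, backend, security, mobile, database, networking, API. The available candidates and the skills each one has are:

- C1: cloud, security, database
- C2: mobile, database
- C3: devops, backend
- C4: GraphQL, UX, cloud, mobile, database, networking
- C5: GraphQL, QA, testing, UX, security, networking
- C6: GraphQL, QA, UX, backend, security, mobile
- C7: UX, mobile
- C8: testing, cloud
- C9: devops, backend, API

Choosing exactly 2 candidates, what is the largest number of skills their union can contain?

Choosing C4, C5 covers {GraphQL, QA, testing, UX, cloud, security, mobile, database, networking} — 9 skills.
No choice of 2 candidates does better; here devops, backend, API are left uncovered.

9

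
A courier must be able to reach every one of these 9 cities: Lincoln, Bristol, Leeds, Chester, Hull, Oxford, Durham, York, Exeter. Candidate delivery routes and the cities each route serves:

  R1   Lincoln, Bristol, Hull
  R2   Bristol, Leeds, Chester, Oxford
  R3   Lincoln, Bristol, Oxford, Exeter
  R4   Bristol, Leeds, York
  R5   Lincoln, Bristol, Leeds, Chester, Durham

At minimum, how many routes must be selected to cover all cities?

4

R1, R3, R4, R5 together cover {Lincoln, Bristol, Leeds, Chester, Hull, Oxford, Durham, York, Exeter} — every city.
No 3 of the 5 routes cover everything (all 10 triples fall short), so 4 is minimum.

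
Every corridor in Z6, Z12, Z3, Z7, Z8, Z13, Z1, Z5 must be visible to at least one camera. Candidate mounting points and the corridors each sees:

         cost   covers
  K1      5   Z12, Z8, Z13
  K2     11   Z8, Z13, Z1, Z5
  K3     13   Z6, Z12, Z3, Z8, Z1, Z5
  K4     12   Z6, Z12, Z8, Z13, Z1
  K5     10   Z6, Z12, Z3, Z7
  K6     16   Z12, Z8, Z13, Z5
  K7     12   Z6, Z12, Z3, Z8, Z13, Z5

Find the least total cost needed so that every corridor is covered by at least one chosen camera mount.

21

K2, K5 cover every corridor at cost 11 + 10 = 21.
Any cover uses at least 2 camera mounts; among all covering selections none totals below 21.
Greedy by coverage-per-cost would pick K1, K3, K5 for 28 — worse than the optimum 21.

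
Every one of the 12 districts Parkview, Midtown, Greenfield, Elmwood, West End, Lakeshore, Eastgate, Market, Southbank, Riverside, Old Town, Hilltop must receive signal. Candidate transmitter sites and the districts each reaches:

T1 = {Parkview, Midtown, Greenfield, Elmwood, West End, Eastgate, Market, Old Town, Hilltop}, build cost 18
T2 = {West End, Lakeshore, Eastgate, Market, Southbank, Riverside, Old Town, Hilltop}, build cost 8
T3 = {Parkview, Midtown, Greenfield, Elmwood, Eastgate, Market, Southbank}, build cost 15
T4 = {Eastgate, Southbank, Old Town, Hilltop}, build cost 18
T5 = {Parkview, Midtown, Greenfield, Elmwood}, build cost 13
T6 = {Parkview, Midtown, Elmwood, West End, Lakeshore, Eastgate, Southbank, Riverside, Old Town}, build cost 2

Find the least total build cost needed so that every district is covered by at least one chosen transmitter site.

T1, T6 cover every district at build cost 18 + 2 = 20.
Any cover uses at least 2 transmitter sites; among all covering selections none totals below 20.

20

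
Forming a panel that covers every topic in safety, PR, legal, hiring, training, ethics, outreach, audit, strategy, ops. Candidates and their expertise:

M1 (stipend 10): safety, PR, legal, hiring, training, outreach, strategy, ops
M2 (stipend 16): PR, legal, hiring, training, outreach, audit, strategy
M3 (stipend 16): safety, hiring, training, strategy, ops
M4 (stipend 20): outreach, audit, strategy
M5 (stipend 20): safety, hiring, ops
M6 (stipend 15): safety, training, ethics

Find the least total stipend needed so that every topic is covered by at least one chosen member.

41

M1, M2, M6 cover every topic at stipend 10 + 16 + 15 = 41.
Any cover uses at least 3 members; among all covering selections none totals below 41.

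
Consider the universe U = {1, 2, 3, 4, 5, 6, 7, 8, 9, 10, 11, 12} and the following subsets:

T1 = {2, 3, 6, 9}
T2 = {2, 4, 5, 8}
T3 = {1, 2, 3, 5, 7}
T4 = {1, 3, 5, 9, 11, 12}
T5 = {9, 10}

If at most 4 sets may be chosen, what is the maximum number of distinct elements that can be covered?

Choosing T1, T2, T3, T4 covers {1, 2, 3, 4, 5, 6, 7, 8, 9, 11, 12} — 11 elements.
No choice of 4 sets does better; here 10 is left uncovered.

11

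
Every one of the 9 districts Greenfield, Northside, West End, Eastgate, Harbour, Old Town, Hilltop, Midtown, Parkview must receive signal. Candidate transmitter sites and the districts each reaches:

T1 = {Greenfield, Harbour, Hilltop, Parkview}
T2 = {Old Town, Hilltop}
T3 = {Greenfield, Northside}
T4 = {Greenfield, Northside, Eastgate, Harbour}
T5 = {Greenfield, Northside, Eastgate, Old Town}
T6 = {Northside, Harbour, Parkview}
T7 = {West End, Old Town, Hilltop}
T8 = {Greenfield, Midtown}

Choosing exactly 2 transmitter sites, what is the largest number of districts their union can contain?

7

Choosing T1, T5 covers {Greenfield, Northside, Eastgate, Harbour, Old Town, Hilltop, Parkview} — 7 districts.
No choice of 2 transmitter sites does better; here West End, Midtown are left uncovered.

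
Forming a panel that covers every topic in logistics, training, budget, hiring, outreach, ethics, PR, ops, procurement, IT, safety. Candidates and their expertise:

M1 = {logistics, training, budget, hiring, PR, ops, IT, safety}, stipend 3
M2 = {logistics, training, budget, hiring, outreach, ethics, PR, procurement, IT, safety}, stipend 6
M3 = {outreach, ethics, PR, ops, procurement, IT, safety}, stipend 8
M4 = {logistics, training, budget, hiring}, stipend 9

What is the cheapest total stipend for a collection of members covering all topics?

9

M1, M2 cover every topic at stipend 3 + 6 = 9.
Any cover uses at least 2 members; among all covering selections none totals below 9.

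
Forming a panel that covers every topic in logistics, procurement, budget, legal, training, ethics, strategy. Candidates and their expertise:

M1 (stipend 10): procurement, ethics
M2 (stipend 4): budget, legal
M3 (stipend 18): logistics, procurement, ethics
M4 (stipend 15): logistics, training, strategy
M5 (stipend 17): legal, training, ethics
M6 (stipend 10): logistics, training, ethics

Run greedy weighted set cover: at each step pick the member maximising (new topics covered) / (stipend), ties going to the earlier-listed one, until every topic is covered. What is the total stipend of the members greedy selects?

39

Pick 1: M2 adds 2 new (budget, legal) at stipend 4 (ratio 2/4).
Pick 2: M6 adds 3 new (logistics, training, ethics) at stipend 10 (ratio 3/10).
Pick 3: M1 adds 1 new (procurement) at stipend 10 (ratio 1/10).
Pick 4: M4 adds 1 new (strategy) at stipend 15 (ratio 1/15).
Greedy total stipend: 4 + 10 + 10 + 15 = 39. (The true optimum is 29, so greedy overshoots here.)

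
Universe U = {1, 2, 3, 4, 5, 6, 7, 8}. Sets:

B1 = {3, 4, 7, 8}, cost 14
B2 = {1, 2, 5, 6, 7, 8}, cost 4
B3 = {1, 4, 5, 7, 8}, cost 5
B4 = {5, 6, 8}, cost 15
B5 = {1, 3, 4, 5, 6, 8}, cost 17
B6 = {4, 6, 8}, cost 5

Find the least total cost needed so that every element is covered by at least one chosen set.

18

B1, B2 cover every element at cost 14 + 4 = 18.
Any cover uses at least 2 sets; among all covering selections none totals below 18.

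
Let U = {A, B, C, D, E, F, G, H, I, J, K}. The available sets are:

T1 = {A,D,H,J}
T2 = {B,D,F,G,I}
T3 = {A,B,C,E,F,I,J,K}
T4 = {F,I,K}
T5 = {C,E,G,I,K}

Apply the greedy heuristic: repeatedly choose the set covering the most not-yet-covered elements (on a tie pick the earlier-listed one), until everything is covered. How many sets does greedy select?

Pick 1: T3 covers 8 new elements (A, B, C, E, F, I, J, K).
Pick 2: T1 covers 2 new elements (D, H).
Pick 3: T2 covers 1 new elements (G).
Greedy uses 3 sets.

3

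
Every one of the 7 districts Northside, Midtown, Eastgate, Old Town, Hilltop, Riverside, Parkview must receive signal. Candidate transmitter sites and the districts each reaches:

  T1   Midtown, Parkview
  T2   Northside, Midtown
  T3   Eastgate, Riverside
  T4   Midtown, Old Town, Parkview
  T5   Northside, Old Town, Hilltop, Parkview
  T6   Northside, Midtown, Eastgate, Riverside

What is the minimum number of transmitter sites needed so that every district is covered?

2

T5, T6 together cover {Northside, Midtown, Eastgate, Old Town, Hilltop, Riverside, Parkview} — every district.
No single transmitter site contains all 7 districts, so 2 is optimal.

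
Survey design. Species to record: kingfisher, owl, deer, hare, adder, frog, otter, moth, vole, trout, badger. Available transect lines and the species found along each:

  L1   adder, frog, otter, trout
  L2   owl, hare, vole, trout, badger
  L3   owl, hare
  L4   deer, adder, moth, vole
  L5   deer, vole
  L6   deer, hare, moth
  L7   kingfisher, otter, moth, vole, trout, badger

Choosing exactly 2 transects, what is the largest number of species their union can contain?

Choosing L1, L2 covers {owl, hare, adder, frog, otter, vole, trout, badger} — 8 species.
No choice of 2 transects does better; here kingfisher, deer, moth are left uncovered.

8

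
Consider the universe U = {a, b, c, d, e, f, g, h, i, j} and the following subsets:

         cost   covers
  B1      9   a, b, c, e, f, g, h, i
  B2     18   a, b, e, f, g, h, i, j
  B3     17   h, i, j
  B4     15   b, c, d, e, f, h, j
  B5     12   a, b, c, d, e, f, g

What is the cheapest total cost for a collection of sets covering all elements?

24

B1, B4 cover every element at cost 9 + 15 = 24.
Any cover uses at least 2 sets; among all covering selections none totals below 24.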